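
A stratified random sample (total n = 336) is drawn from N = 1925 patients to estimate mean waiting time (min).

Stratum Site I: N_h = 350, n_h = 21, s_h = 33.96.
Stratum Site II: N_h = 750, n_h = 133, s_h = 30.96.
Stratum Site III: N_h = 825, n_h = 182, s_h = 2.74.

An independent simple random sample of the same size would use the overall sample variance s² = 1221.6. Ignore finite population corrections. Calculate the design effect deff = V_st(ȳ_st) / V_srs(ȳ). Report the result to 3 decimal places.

V̂(ȳ_st) = Σ W_h² s_h²/n_h, with W_h = N_h/N and N = 1925:
  stratum Site I: (350/1925)²·33.96²/21 = 1.81548
  stratum Site II: (750/1925)²·30.96²/133 = 1.09398
  stratum Site III: (825/1925)²·2.74²/182 = 0.00757663
V_st = 2.91704
V_srs = s²/n = 1221.6/336 = 3.63571
deff = V_st / V_srs = 2.91704/3.63571 = 0.8023

deff ≈ 0.802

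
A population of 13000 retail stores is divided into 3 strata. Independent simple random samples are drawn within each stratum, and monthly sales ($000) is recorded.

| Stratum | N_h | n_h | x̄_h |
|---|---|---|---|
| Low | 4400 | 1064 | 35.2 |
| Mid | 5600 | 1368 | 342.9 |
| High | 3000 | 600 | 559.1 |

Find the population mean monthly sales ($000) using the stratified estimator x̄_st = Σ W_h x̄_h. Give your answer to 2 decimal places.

N = Σ N_h = 13000. Stratum weights W_h = N_h/N.
x̄_st = (4400·35.2 + 5600·342.9 + 3000·559.1) / 13000 = 288.6477

x̄_st ≈ 288.65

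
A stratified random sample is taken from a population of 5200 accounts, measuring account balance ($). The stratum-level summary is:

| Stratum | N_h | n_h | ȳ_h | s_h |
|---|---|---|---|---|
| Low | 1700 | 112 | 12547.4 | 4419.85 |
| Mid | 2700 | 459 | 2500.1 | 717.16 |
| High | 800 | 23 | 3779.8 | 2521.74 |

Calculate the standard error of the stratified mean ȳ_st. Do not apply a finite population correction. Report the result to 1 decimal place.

V̂(ȳ_st) = Σ W_h² s_h²/n_h, with W_h = N_h/N and N = 5200:
  stratum Low: (1700/5200)²·4419.85²/112 = 18641.8
  stratum Mid: (2700/5200)²·717.16²/459 = 302.093
  stratum High: (800/5200)²·2521.74²/23 = 6544.04
V̂(ȳ_st) = 25487.9
SE(ȳ_st) = √25487.9 = 159.649

SE(ȳ_st) ≈ 159.6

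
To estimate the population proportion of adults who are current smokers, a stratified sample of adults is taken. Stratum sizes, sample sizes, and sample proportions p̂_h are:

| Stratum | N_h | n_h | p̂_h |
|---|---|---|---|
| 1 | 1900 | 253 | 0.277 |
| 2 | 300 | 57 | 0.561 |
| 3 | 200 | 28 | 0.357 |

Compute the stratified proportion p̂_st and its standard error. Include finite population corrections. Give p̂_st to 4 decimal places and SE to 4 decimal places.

N = 2400; stratum weights W_h = N_h/N.
p̂_st = Σ W_h p̂_h = (1900·0.277 + 300·0.561 + 200·0.357)/2400 = 0.31917
V̂(p̂_st) = Σ W_h² (1 − n_h/N_h) p̂_h(1−p̂_h)/(n_h−1):
  stratum 1: (1900/2400)²·(1 − 253/1900)·0.277·0.723/252 = 0.00043176
  stratum 2: (300/2400)²·(1 − 57/300)·0.561·0.439/56 = 5.56602e-05
  stratum 3: (200/2400)²·(1 − 28/200)·0.357·0.643/27 = 5.07752e-05
V̂(p̂_st) = 0.000538195; SE = √V̂ = 0.023199

p̂_st ≈ 0.3192, SE ≈ 0.0232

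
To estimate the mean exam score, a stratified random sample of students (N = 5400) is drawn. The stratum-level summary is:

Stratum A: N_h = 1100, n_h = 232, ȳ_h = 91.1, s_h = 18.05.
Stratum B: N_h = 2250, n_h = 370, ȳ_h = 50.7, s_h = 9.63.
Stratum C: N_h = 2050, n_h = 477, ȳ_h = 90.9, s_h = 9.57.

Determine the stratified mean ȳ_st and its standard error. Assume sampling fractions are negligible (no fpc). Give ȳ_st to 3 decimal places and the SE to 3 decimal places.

ȳ_st ≈ 74.191, SE ≈ 0.360

ȳ_st = Σ W_h ȳ_h = (1100·91.1 + 2250·50.7 + 2050·90.9)/5400 = 74.19074
V̂(ȳ_st) = Σ W_h² s_h²/n_h, with W_h = N_h/N and N = 5400:
  stratum A: (1100/5400)²·18.05²/232 = 0.0582726
  stratum B: (2250/5400)²·9.63²/370 = 0.0435139
  stratum C: (2050/5400)²·9.57²/477 = 0.0276711
V̂(ȳ_st) = 0.129458
SE(ȳ_st) = √0.129458 = 0.359802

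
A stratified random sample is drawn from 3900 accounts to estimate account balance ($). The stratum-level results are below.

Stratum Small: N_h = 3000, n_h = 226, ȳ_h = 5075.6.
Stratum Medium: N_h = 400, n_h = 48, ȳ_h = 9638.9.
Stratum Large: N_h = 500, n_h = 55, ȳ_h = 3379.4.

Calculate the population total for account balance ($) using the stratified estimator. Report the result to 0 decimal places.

τ̂_st = Σ N_h ȳ_h = 3000·5075.6 + 400·9638.9 + 500·3379.4 = 20772060

τ̂_st ≈ 20772060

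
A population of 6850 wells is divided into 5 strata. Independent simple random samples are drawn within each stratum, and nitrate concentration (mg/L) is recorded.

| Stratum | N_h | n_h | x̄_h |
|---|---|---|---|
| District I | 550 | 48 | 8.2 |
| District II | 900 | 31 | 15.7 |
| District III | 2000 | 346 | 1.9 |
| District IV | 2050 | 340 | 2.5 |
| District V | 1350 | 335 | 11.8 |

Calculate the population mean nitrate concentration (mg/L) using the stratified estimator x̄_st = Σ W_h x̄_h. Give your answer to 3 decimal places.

N = Σ N_h = 6850. Stratum weights W_h = N_h/N.
x̄_st = (550·8.2 + 900·15.7 + 2000·1.9 + 2050·2.5 + 1350·11.8) / 6850 = 6.34964

x̄_st ≈ 6.350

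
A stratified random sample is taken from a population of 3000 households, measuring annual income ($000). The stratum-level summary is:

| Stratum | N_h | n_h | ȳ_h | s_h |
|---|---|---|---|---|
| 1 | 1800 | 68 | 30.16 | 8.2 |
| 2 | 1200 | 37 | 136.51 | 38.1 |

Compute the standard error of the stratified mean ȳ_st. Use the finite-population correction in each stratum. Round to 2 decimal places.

V̂(ȳ_st) = Σ W_h² (1 − n_h/N_h) s_h²/n_h, with W_h = N_h/N and N = 3000:
  stratum 1: (1800/3000)²·(1 − 68/1800)·8.2²/68 = 0.342528
  stratum 2: (1200/3000)²·(1 − 37/1200)·38.1²/37 = 6.08368
V̂(ȳ_st) = 6.42621
SE(ȳ_st) = √6.42621 = 2.535

SE(ȳ_st) ≈ 2.53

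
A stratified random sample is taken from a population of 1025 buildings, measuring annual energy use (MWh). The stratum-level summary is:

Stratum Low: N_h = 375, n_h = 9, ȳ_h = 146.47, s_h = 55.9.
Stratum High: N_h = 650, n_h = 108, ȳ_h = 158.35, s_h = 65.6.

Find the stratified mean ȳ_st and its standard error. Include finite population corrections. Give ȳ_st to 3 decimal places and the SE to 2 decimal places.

ȳ_st ≈ 154.004, SE ≈ 7.66

ȳ_st = Σ W_h ȳ_h = (375·146.47 + 650·158.35)/1025 = 154.00366
V̂(ȳ_st) = Σ W_h² (1 − n_h/N_h) s_h²/n_h, with W_h = N_h/N and N = 1025:
  stratum Low: (375/1025)²·(1 − 9/375)·55.9²/9 = 45.3571
  stratum High: (650/1025)²·(1 − 108/650)·65.6²/108 = 13.3613
V̂(ȳ_st) = 58.7185
SE(ȳ_st) = √58.7185 = 7.6628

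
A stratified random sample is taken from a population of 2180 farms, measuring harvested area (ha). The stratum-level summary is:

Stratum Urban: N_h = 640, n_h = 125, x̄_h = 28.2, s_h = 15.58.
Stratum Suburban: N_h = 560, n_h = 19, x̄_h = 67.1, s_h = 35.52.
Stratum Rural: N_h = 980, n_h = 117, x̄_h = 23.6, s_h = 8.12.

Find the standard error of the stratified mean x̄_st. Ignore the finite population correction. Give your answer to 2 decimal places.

V̂(x̄_st) = Σ W_h² s_h²/n_h, with W_h = N_h/N and N = 2180:
  stratum Urban: (640/2180)²·15.58²/125 = 0.167368
  stratum Suburban: (560/2180)²·35.52²/19 = 4.38183
  stratum Rural: (980/2180)²·8.12²/117 = 0.113885
V̂(x̄_st) = 4.66308
SE(x̄_st) = √4.66308 = 2.15942

SE(x̄_st) ≈ 2.16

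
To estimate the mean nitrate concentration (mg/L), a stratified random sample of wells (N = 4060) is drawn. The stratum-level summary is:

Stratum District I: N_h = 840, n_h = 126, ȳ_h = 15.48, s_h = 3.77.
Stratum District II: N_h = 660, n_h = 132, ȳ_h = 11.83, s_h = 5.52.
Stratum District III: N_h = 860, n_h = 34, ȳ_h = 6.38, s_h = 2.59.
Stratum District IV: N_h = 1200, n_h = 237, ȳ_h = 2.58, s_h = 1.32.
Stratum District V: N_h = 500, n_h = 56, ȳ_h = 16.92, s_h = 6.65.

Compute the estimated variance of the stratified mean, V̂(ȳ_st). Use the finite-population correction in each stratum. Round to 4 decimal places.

V̂(ȳ_st) ≈ 0.0286

V̂(ȳ_st) = Σ W_h² (1 − n_h/N_h) s_h²/n_h, with W_h = N_h/N and N = 4060:
  stratum District I: (840/4060)²·(1 − 126/840)·3.77²/126 = 0.00410429
  stratum District II: (660/4060)²·(1 − 132/660)·5.52²/132 = 0.00488011
  stratum District III: (860/4060)²·(1 − 34/860)·2.59²/34 = 0.00850251
  stratum District IV: (1200/4060)²·(1 − 237/1200)·1.32²/237 = 0.000515413
  stratum District V: (500/4060)²·(1 − 56/500)·6.65²/56 = 0.0106355
V̂(ȳ_st) = 0.0286378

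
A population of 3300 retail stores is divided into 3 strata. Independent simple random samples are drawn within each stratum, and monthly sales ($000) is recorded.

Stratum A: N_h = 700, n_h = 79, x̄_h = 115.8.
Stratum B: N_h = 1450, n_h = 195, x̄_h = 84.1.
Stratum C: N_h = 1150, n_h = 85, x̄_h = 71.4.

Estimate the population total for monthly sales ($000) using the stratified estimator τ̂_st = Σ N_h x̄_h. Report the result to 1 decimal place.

τ̂_st ≈ 285115.0

τ̂_st = Σ N_h x̄_h = 700·115.8 + 1450·84.1 + 1150·71.4 = 285115.0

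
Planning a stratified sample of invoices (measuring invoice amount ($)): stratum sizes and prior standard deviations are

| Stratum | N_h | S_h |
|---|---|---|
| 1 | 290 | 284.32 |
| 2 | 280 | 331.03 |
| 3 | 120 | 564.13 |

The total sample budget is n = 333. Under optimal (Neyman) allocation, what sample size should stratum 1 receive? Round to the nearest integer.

113

Neyman allocation: n_h = n · N_h S_h / Σ N_i S_i, with n = 333.
  stratum 1: N_h·S_h = 290·284.32 = 82452.80
  stratum 2: N_h·S_h = 280·331.03 = 92688.40
  stratum 3: N_h·S_h = 120·564.13 = 67695.60
Σ N_h S_h = 242836.80
n for stratum 1 = 333·82452.80/242836.80 = 113.067 → 113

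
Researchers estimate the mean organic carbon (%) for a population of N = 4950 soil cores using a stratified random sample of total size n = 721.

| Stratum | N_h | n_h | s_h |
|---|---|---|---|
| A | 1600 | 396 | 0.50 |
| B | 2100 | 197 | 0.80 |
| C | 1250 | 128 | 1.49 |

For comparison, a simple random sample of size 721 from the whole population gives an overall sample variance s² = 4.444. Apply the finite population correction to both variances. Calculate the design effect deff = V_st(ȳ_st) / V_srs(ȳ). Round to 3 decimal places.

V̂(ȳ_st) = Σ W_h² (1 − n_h/N_h) s_h²/n_h, with W_h = N_h/N and N = 4950:
  stratum A: (1600/4950)²·(1 − 396/1600)·0.50²/396 = 4.96342e-05
  stratum B: (2100/4950)²·(1 − 197/2100)·0.80²/197 = 0.00052986
  stratum C: (1250/4950)²·(1 − 128/1250)·1.49²/128 = 0.000992785
V_st = 0.00157228
V_srs = (1 − 721/4950)·4.444/721 = 0.00526588
deff = V_st / V_srs = 0.00157228/0.00526588 = 0.2986

deff ≈ 0.299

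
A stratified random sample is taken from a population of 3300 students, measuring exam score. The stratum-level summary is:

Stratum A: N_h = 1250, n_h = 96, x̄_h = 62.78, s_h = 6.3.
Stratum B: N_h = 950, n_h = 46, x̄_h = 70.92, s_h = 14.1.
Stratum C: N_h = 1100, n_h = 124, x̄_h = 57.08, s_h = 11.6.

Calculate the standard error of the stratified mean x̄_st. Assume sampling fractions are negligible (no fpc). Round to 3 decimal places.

SE(x̄_st) ≈ 0.734

V̂(x̄_st) = Σ W_h² s_h²/n_h, with W_h = N_h/N and N = 3300:
  stratum A: (1250/3300)²·6.3²/96 = 0.0593201
  stratum B: (950/3300)²·14.1²/46 = 0.358179
  stratum C: (1100/3300)²·11.6²/124 = 0.120573
V̂(x̄_st) = 0.538072
SE(x̄_st) = √0.538072 = 0.733534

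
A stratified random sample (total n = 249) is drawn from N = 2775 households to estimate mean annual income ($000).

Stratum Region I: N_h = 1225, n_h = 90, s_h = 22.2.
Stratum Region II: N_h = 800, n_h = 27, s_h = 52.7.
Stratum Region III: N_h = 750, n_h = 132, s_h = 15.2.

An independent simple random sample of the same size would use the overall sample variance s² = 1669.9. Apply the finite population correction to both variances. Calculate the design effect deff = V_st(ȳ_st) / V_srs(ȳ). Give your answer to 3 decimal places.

V̂(ȳ_st) = Σ W_h² (1 − n_h/N_h) s_h²/n_h, with W_h = N_h/N and N = 2775:
  stratum Region I: (1225/2775)²·(1 − 90/1225)·22.2²/90 = 0.988711
  stratum Region II: (800/2775)²·(1 − 27/800)·52.7²/27 = 8.2604
  stratum Region III: (750/2775)²·(1 − 132/750)·15.2²/132 = 0.105351
V_st = 9.35446
V_srs = (1 − 249/2775)·1669.9/249 = 6.10466
deff = V_st / V_srs = 9.35446/6.10466 = 1.5323

deff ≈ 1.532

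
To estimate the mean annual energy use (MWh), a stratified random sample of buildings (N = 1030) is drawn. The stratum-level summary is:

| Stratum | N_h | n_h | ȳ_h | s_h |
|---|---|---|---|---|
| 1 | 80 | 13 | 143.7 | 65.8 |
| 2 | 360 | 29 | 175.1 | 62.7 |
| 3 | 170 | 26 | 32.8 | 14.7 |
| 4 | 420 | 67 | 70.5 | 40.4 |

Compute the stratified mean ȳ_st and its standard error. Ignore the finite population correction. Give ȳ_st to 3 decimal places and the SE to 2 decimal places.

ȳ_st = Σ W_h ȳ_h = (80·143.7 + 360·175.1 + 170·32.8 + 420·70.5)/1030 = 106.52233
V̂(ȳ_st) = Σ W_h² s_h²/n_h, with W_h = N_h/N and N = 1030:
  stratum 1: (80/1030)²·65.8²/13 = 2.00916
  stratum 2: (360/1030)²·62.7²/29 = 16.5603
  stratum 3: (170/1030)²·14.7²/26 = 0.226404
  stratum 4: (420/1030)²·40.4²/67 = 4.05053
V̂(ȳ_st) = 22.8464
SE(ȳ_st) = √22.8464 = 4.77979

ȳ_st ≈ 106.522, SE ≈ 4.78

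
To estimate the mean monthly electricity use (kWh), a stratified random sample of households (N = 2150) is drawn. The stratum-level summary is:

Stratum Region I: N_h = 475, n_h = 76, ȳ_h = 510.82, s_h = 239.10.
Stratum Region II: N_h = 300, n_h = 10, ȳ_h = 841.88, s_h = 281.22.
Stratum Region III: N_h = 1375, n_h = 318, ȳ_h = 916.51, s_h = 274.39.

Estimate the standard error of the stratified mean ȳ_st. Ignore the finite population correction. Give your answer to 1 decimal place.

SE(ȳ_st) ≈ 17.0

V̂(ȳ_st) = Σ W_h² s_h²/n_h, with W_h = N_h/N and N = 2150:
  stratum Region I: (475/2150)²·239.10²/76 = 36.716
  stratum Region II: (300/2150)²·281.22²/10 = 153.978
  stratum Region III: (1375/2150)²·274.39²/318 = 96.8362
V̂(ȳ_st) = 287.53
SE(ȳ_st) = √287.53 = 16.9567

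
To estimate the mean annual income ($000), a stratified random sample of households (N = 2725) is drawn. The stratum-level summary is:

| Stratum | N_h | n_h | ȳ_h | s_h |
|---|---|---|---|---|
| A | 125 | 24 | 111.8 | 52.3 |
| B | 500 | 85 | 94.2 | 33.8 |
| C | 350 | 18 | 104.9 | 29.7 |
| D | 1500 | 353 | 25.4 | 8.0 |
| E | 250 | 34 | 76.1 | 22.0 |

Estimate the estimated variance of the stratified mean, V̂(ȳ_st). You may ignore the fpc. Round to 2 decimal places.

V̂(ȳ_st) ≈ 1.68

V̂(ȳ_st) = Σ W_h² s_h²/n_h, with W_h = N_h/N and N = 2725:
  stratum A: (125/2725)²·52.3²/24 = 0.239817
  stratum B: (500/2725)²·33.8²/85 = 0.452503
  stratum C: (350/2725)²·29.7²/18 = 0.808432
  stratum D: (1500/2725)²·8.0²/353 = 0.0549357
  stratum E: (250/2725)²·22.0²/34 = 0.119816
V̂(ȳ_st) = 1.6755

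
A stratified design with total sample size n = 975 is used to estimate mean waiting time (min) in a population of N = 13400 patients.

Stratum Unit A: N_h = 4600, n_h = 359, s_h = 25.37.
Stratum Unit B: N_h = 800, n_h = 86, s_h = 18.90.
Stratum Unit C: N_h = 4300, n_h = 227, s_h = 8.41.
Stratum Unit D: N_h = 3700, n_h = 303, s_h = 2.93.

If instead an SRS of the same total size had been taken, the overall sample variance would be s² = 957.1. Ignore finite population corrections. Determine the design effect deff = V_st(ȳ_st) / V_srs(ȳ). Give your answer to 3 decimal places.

V̂(ȳ_st) = Σ W_h² s_h²/n_h, with W_h = N_h/N and N = 13400:
  stratum Unit A: (4600/13400)²·25.37²/359 = 0.211277
  stratum Unit B: (800/13400)²·18.90²/86 = 0.0148046
  stratum Unit C: (4300/13400)²·8.41²/227 = 0.0320844
  stratum Unit D: (3700/13400)²·2.93²/303 = 0.00216016
V_st = 0.260326
V_srs = s²/n = 957.1/975 = 0.981641
deff = V_st / V_srs = 0.260326/0.981641 = 0.2652

deff ≈ 0.265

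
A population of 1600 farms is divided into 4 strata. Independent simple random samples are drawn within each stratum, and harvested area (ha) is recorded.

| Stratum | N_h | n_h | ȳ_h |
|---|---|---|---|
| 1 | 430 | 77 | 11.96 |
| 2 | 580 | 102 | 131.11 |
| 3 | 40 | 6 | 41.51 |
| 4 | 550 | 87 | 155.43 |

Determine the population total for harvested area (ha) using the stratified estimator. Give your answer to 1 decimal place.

τ̂_st = Σ N_h ȳ_h = 430·11.96 + 580·131.11 + 40·41.51 + 550·155.43 = 168333.5

τ̂_st ≈ 168333.5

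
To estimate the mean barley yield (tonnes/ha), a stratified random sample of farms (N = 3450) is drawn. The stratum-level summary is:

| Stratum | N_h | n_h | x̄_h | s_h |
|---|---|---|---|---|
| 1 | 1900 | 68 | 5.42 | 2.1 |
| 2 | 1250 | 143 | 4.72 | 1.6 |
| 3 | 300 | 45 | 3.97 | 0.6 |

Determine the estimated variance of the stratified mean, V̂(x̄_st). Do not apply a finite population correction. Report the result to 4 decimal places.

V̂(x̄_st) = Σ W_h² s_h²/n_h, with W_h = N_h/N and N = 3450:
  stratum 1: (1900/3450)²·2.1²/68 = 0.0196697
  stratum 2: (1250/3450)²·1.6²/143 = 0.0023501
  stratum 3: (300/3450)²·0.6²/45 = 6.04915e-05
V̂(x̄_st) = 0.0220803

V̂(x̄_st) ≈ 0.0221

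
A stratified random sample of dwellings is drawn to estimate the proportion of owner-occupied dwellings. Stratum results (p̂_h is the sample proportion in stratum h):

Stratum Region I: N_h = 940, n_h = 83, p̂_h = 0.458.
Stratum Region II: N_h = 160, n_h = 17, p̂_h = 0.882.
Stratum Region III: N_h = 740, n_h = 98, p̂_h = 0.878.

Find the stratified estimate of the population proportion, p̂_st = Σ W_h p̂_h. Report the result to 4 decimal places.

N = 1840; stratum weights W_h = N_h/N.
p̂_st = Σ W_h p̂_h = (940·0.458 + 160·0.882 + 740·0.878)/1840 = 0.66378

p̂_st ≈ 0.6638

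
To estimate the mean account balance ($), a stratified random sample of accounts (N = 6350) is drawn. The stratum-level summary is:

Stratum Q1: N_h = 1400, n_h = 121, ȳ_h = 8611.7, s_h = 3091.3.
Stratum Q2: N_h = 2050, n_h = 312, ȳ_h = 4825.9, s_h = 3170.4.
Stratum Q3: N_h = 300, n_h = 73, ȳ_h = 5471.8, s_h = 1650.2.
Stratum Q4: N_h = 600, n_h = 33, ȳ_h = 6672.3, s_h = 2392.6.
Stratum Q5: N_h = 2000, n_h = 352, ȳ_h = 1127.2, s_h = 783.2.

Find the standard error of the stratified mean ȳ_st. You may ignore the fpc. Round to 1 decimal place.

V̂(ȳ_st) = Σ W_h² s_h²/n_h, with W_h = N_h/N and N = 6350:
  stratum Q1: (1400/6350)²·3091.3²/121 = 3838.89
  stratum Q2: (2050/6350)²·3170.4²/312 = 3357.64
  stratum Q3: (300/6350)²·1650.2²/73 = 83.2617
  stratum Q4: (600/6350)²·2392.6²/33 = 1548.75
  stratum Q5: (2000/6350)²·783.2²/352 = 172.868
V̂(ȳ_st) = 9001.41
SE(ȳ_st) = √9001.41 = 94.8757

SE(ȳ_st) ≈ 94.9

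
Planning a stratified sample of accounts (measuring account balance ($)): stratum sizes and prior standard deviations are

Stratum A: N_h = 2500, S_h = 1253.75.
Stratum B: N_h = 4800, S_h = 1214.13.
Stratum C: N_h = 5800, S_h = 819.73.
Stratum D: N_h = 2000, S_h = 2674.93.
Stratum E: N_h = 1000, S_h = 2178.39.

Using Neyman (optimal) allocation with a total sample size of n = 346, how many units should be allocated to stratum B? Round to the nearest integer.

Neyman allocation: n_h = n · N_h S_h / Σ N_i S_i, with n = 346.
  stratum A: N_h·S_h = 2500·1253.75 = 3134375.00
  stratum B: N_h·S_h = 4800·1214.13 = 5827824.00
  stratum C: N_h·S_h = 5800·819.73 = 4754434.00
  stratum D: N_h·S_h = 2000·2674.93 = 5349860.00
  stratum E: N_h·S_h = 1000·2178.39 = 2178390.00
Σ N_h S_h = 21244883.00
n for stratum B = 346·5827824.00/21244883.00 = 94.914 → 95

95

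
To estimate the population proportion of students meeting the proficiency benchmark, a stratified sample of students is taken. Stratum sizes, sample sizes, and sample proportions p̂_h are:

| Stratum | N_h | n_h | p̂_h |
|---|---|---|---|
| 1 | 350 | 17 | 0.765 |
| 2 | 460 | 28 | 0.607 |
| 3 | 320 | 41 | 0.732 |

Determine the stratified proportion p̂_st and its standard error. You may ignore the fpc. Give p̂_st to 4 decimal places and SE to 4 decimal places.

N = 1130; stratum weights W_h = N_h/N.
p̂_st = Σ W_h p̂_h = (350·0.765 + 460·0.607 + 320·0.732)/1130 = 0.69134
V̂(p̂_st) = Σ W_h² p̂_h(1−p̂_h)/(n_h−1):
  stratum 1: (350/1130)²·0.765·0.235/16 = 0.00107792
  stratum 2: (460/1130)²·0.607·0.393/27 = 0.00146412
  stratum 3: (320/1130)²·0.732·0.268/40 = 0.000393305
V̂(p̂_st) = 0.00293535; SE = √V̂ = 0.0541789

p̂_st ≈ 0.6913, SE ≈ 0.0542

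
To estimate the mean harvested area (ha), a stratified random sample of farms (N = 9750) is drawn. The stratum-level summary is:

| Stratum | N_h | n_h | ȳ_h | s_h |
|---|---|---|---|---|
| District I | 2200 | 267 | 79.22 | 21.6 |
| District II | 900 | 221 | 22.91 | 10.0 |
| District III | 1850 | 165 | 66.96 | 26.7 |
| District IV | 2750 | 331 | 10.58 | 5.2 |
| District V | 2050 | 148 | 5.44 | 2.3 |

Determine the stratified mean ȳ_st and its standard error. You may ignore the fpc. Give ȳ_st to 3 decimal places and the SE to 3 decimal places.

ȳ_st = Σ W_h ȳ_h = (2200·79.22 + 900·22.91 + 1850·66.96 + 2750·10.58 + 2050·5.44)/9750 = 36.82318
V̂(ȳ_st) = Σ W_h² s_h²/n_h, with W_h = N_h/N and N = 9750:
  stratum District I: (2200/9750)²·21.6²/267 = 0.0889677
  stratum District II: (900/9750)²·10.0²/221 = 0.00385552
  stratum District III: (1850/9750)²·26.7²/165 = 0.155551
  stratum District IV: (2750/9750)²·5.2²/331 = 0.00649883
  stratum District V: (2050/9750)²·2.3²/148 = 0.00158013
V̂(ȳ_st) = 0.256453
SE(ȳ_st) = √0.256453 = 0.506412

ȳ_st ≈ 36.823, SE ≈ 0.506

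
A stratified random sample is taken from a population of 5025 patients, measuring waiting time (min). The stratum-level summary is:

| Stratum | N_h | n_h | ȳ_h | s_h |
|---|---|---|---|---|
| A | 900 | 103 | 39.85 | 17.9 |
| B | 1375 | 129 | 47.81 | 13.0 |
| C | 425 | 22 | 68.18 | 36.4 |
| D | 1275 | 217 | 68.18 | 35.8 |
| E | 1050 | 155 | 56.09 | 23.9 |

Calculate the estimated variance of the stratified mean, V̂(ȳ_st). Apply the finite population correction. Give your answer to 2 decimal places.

V̂(ȳ_st) = Σ W_h² (1 − n_h/N_h) s_h²/n_h, with W_h = N_h/N and N = 5025:
  stratum A: (900/5025)²·(1 − 103/900)·17.9²/103 = 0.0883685
  stratum B: (1375/5025)²·(1 − 129/1375)·13.0²/129 = 0.0888885
  stratum C: (425/5025)²·(1 − 22/425)·36.4²/22 = 0.408509
  stratum D: (1275/5025)²·(1 − 217/1275)·35.8²/217 = 0.315522
  stratum E: (1050/5025)²·(1 − 155/1050)·23.9²/155 = 0.137153
V̂(ȳ_st) = 1.03844

V̂(ȳ_st) ≈ 1.04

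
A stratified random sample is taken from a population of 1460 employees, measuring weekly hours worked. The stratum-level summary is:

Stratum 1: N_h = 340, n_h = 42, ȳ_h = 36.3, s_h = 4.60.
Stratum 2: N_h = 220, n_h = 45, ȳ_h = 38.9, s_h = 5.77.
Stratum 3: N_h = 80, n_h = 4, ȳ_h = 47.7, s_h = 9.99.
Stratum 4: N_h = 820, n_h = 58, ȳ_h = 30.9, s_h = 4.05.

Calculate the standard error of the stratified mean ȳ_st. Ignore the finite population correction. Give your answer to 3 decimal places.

SE(ȳ_st) ≈ 0.456

V̂(ȳ_st) = Σ W_h² s_h²/n_h, with W_h = N_h/N and N = 1460:
  stratum 1: (340/1460)²·4.60²/42 = 0.0273224
  stratum 2: (220/1460)²·5.77²/45 = 0.0167988
  stratum 3: (80/1460)²·9.99²/4 = 0.0749109
  stratum 4: (820/1460)²·4.05²/58 = 0.089208
V̂(ȳ_st) = 0.20824
SE(ȳ_st) = √0.20824 = 0.456333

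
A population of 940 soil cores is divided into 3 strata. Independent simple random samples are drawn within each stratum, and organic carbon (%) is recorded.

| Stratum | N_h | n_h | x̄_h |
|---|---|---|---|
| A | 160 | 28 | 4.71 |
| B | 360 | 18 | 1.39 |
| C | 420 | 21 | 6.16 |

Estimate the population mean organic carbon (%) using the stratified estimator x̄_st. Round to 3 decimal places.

N = Σ N_h = 940. Stratum weights W_h = N_h/N.
x̄_st = (160·4.71 + 360·1.39 + 420·6.16) / 940 = 4.08638

x̄_st ≈ 4.086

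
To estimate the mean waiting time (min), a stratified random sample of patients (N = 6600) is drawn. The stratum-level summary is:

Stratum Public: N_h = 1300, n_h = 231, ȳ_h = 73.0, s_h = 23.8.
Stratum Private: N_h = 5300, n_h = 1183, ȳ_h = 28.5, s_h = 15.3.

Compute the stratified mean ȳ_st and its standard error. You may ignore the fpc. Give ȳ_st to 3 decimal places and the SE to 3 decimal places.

ȳ_st = Σ W_h ȳ_h = (1300·73.0 + 5300·28.5)/6600 = 37.26515
V̂(ȳ_st) = Σ W_h² s_h²/n_h, with W_h = N_h/N and N = 6600:
  stratum Public: (1300/6600)²·23.8²/231 = 0.0951351
  stratum Private: (5300/6600)²·15.3²/1183 = 0.127603
V̂(ȳ_st) = 0.222738
SE(ȳ_st) = √0.222738 = 0.471952

ȳ_st ≈ 37.265, SE ≈ 0.472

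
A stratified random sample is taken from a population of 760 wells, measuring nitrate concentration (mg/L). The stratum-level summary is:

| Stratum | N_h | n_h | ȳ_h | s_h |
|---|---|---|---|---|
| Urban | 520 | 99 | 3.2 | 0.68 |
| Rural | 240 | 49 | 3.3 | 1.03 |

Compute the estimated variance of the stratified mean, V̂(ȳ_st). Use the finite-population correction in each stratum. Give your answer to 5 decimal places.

V̂(ȳ_st) ≈ 0.00349

V̂(ȳ_st) = Σ W_h² (1 − n_h/N_h) s_h²/n_h, with W_h = N_h/N and N = 760:
  stratum Urban: (520/760)²·(1 − 99/520)·0.68²/99 = 0.00177028
  stratum Rural: (240/760)²·(1 − 49/240)·1.03²/49 = 0.00171829
V̂(ȳ_st) = 0.00348856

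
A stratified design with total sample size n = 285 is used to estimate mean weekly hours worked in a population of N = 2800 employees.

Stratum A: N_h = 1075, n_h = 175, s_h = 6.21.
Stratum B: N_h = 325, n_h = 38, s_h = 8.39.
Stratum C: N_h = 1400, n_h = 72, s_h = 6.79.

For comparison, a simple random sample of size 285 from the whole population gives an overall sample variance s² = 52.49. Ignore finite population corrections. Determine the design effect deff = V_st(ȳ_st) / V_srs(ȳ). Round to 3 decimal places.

deff ≈ 1.181

V̂(ȳ_st) = Σ W_h² s_h²/n_h, with W_h = N_h/N and N = 2800:
  stratum A: (1075/2800)²·6.21²/175 = 0.0324822
  stratum B: (325/2800)²·8.39²/38 = 0.0249569
  stratum C: (1400/2800)²·6.79²/72 = 0.160084
V_st = 0.217523
V_srs = s²/n = 52.49/285 = 0.184175
deff = V_st / V_srs = 0.217523/0.184175 = 1.1811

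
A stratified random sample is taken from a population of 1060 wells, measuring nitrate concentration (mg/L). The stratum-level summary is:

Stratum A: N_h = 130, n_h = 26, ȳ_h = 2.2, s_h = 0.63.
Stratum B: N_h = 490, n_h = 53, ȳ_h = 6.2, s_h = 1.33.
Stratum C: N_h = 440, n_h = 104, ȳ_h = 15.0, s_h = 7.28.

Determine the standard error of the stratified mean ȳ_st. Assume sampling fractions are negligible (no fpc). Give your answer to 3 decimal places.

SE(ȳ_st) ≈ 0.308

V̂(ȳ_st) = Σ W_h² s_h²/n_h, with W_h = N_h/N and N = 1060:
  stratum A: (130/1060)²·0.63²/26 = 0.000229606
  stratum B: (490/1060)²·1.33²/53 = 0.00713194
  stratum C: (440/1060)²·7.28²/104 = 0.0878058
V̂(ȳ_st) = 0.0951673
SE(ȳ_st) = √0.0951673 = 0.308492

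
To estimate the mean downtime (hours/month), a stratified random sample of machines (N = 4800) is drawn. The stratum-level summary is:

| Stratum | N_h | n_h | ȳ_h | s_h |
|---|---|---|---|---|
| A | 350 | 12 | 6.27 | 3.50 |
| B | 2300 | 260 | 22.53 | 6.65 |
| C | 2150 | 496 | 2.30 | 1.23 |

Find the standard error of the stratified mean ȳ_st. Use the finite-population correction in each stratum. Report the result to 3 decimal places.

V̂(ȳ_st) = Σ W_h² (1 − n_h/N_h) s_h²/n_h, with W_h = N_h/N and N = 4800:
  stratum A: (350/4800)²·(1 − 12/350)·3.50²/12 = 0.00524152
  stratum B: (2300/4800)²·(1 − 260/2300)·6.65²/260 = 0.0346374
  stratum C: (2150/4800)²·(1 − 496/2150)·1.23²/496 = 0.000470782
V̂(ȳ_st) = 0.0403497
SE(ȳ_st) = √0.0403497 = 0.200872

SE(ȳ_st) ≈ 0.201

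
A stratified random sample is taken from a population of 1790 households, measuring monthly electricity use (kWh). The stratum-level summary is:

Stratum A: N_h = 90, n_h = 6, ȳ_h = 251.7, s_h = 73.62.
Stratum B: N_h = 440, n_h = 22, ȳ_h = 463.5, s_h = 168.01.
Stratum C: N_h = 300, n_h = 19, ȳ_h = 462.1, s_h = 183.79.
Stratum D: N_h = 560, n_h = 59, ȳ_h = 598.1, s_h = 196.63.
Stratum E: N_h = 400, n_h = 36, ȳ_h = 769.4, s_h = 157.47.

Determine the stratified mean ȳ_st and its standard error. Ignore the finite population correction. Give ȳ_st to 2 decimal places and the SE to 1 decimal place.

ȳ_st ≈ 563.08, SE ≈ 15.1

ȳ_st = Σ W_h ȳ_h = (90·251.7 + 440·463.5 + 300·462.1 + 560·598.1 + 400·769.4)/1790 = 563.08324
V̂(ȳ_st) = Σ W_h² s_h²/n_h, with W_h = N_h/N and N = 1790:
  stratum A: (90/1790)²·73.62²/6 = 2.2836
  stratum B: (440/1790)²·168.01²/22 = 77.5259
  stratum C: (300/1790)²·183.79²/19 = 49.9375
  stratum D: (560/1790)²·196.63²/59 = 64.1383
  stratum E: (400/1790)²·157.47²/36 = 34.3959
V̂(ȳ_st) = 228.281
SE(ȳ_st) = √228.281 = 15.109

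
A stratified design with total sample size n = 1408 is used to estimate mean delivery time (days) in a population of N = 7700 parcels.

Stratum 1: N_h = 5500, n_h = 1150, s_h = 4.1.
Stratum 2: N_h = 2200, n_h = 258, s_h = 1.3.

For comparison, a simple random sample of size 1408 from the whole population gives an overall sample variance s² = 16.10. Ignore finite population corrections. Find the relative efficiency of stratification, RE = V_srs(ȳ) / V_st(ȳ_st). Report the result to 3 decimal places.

V̂(ȳ_st) = Σ W_h² s_h²/n_h, with W_h = N_h/N and N = 7700:
  stratum 1: (5500/7700)²·4.1²/1150 = 0.00745785
  stratum 2: (2200/7700)²·1.3²/258 = 0.000534726
V_st = 0.00799258
V_srs = s²/n = 16.10/1408 = 0.0114347
Relative efficiency = V_srs / V_st = 0.0114347/0.00799258 = 1.4307

RE ≈ 1.431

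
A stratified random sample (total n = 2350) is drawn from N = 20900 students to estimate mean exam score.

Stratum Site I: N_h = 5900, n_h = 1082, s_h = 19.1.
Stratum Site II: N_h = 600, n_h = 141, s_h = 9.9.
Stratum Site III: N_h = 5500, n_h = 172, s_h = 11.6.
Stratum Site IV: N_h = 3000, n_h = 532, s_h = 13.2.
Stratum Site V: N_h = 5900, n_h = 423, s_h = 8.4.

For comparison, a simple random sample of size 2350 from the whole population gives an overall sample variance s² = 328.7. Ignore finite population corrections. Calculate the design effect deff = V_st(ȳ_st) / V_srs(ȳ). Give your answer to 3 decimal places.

V̂(ȳ_st) = Σ W_h² s_h²/n_h, with W_h = N_h/N and N = 20900:
  stratum Site I: (5900/20900)²·19.1²/1082 = 0.026869
  stratum Site II: (600/20900)²·9.9²/141 = 0.000572877
  stratum Site III: (5500/20900)²·11.6²/172 = 0.0541777
  stratum Site IV: (3000/20900)²·13.2²/532 = 0.00674817
  stratum Site V: (5900/20900)²·8.4²/423 = 0.0132932
V_st = 0.101661
V_srs = s²/n = 328.7/2350 = 0.139872
deff = V_st / V_srs = 0.101661/0.139872 = 0.7268

deff ≈ 0.727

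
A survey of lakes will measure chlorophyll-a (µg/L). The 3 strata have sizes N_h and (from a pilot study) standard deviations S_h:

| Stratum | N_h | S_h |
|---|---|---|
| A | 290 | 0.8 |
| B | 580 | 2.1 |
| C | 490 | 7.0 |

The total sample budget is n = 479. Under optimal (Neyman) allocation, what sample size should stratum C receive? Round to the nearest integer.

337

Neyman allocation: n_h = n · N_h S_h / Σ N_i S_i, with n = 479.
  stratum A: N_h·S_h = 290·0.8 = 232.00
  stratum B: N_h·S_h = 580·2.1 = 1218.00
  stratum C: N_h·S_h = 490·7.0 = 3430.00
Σ N_h S_h = 4880.00
n for stratum C = 479·3430.00/4880.00 = 336.674 → 337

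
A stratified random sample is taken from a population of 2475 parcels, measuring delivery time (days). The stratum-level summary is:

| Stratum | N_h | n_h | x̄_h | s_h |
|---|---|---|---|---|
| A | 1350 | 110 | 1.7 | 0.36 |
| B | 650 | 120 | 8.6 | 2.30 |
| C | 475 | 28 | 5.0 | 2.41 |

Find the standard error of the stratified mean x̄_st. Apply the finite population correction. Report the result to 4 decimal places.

SE(x̄_st) ≈ 0.1000

V̂(x̄_st) = Σ W_h² (1 − n_h/N_h) s_h²/n_h, with W_h = N_h/N and N = 2475:
  stratum A: (1350/2475)²·(1 − 110/1350)·0.36²/110 = 0.000321971
  stratum B: (650/2475)²·(1 − 120/650)·2.30²/120 = 0.00247921
  stratum C: (475/2475)²·(1 − 28/475)·2.41²/28 = 0.00718997
V̂(x̄_st) = 0.00999115
SE(x̄_st) = √0.00999115 = 0.0999557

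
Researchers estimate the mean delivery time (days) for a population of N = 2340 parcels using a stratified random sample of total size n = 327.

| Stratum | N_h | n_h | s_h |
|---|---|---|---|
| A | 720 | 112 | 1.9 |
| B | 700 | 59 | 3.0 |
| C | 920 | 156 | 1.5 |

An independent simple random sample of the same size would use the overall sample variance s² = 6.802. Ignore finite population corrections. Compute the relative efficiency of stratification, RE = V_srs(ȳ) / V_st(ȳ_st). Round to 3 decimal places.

RE ≈ 1.099

V̂(ȳ_st) = Σ W_h² s_h²/n_h, with W_h = N_h/N and N = 2340:
  stratum A: (720/2340)²·1.9²/112 = 0.00305156
  stratum B: (700/2340)²·3.0²/59 = 0.0136507
  stratum C: (920/2340)²·1.5²/156 = 0.00222947
V_st = 0.0189317
V_srs = s²/n = 6.802/327 = 0.0208012
Relative efficiency = V_srs / V_st = 0.0208012/0.0189317 = 1.0987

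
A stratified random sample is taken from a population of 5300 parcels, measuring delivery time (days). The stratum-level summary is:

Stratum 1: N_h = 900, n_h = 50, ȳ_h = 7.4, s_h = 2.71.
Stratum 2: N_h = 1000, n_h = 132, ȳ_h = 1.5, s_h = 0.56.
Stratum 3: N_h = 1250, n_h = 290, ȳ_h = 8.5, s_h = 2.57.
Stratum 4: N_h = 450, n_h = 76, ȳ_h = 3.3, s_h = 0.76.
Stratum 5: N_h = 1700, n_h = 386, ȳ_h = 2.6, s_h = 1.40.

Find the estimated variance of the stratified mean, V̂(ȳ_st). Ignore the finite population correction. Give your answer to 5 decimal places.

V̂(ȳ_st) ≈ 0.00616

V̂(ȳ_st) = Σ W_h² s_h²/n_h, with W_h = N_h/N and N = 5300:
  stratum 1: (900/5300)²·2.71²/50 = 0.00423547
  stratum 2: (1000/5300)²·0.56²/132 = 8.45766e-05
  stratum 3: (1250/5300)²·2.57²/290 = 0.00126688
  stratum 4: (450/5300)²·0.76²/76 = 5.47882e-05
  stratum 5: (1700/5300)²·1.40²/386 = 0.000522414
V̂(ȳ_st) = 0.00616413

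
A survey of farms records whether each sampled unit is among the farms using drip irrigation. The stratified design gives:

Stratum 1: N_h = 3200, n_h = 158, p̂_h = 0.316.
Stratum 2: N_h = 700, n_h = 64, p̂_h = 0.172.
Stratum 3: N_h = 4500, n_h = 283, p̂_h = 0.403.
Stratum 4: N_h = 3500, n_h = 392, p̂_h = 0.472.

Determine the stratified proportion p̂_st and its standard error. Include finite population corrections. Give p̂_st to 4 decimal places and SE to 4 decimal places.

p̂_st ≈ 0.3863, SE ≈ 0.0163

N = 11900; stratum weights W_h = N_h/N.
p̂_st = Σ W_h p̂_h = (3200·0.316 + 700·0.172 + 4500·0.403 + 3500·0.472)/11900 = 0.38631
V̂(p̂_st) = Σ W_h² (1 − n_h/N_h) p̂_h(1−p̂_h)/(n_h−1):
  stratum 1: (3200/11900)²·(1 − 158/3200)·0.316·0.684/157 = 9.46365e-05
  stratum 2: (700/11900)²·(1 − 64/700)·0.172·0.828/63 = 7.10689e-06
  stratum 3: (4500/11900)²·(1 − 283/4500)·0.403·0.597/282 = 0.000114328
  stratum 4: (3500/11900)²·(1 − 392/3500)·0.472·0.528/391 = 4.89615e-05
V̂(p̂_st) = 0.000265033; SE = √V̂ = 0.0162798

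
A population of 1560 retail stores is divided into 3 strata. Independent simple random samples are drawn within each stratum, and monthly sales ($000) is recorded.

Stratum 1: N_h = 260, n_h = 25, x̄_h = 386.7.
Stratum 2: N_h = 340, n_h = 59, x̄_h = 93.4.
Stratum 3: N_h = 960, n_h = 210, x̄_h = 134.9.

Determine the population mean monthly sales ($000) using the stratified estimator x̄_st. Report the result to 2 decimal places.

x̄_st ≈ 167.82

N = Σ N_h = 1560. Stratum weights W_h = N_h/N.
x̄_st = (260·386.7 + 340·93.4 + 960·134.9) / 1560 = 167.8218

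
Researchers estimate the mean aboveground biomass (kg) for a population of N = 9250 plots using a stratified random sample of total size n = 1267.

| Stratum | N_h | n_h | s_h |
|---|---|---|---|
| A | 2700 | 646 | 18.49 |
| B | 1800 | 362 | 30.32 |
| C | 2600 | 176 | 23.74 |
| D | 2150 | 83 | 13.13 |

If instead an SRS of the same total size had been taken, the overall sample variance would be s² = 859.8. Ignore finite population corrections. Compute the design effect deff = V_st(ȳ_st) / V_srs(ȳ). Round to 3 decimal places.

V̂(ȳ_st) = Σ W_h² s_h²/n_h, with W_h = N_h/N and N = 9250:
  stratum A: (2700/9250)²·18.49²/646 = 0.0450905
  stratum B: (1800/9250)²·30.32²/362 = 0.0961637
  stratum C: (2600/9250)²·23.74²/176 = 0.252995
  stratum D: (2150/9250)²·13.13²/83 = 0.112213
V_st = 0.506463
V_srs = s²/n = 859.8/1267 = 0.678611
deff = V_st / V_srs = 0.506463/0.678611 = 0.7463

deff ≈ 0.746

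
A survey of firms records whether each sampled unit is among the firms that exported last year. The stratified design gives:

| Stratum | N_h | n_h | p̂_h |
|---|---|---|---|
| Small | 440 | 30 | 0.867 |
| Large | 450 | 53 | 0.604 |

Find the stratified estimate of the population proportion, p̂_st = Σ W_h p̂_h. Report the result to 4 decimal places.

N = 890; stratum weights W_h = N_h/N.
p̂_st = Σ W_h p̂_h = (440·0.867 + 450·0.604)/890 = 0.73402

p̂_st ≈ 0.7340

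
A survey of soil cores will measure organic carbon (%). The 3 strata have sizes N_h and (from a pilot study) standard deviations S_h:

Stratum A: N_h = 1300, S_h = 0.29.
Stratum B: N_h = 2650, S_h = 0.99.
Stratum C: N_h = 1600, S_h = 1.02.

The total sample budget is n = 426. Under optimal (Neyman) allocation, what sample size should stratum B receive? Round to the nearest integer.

241

Neyman allocation: n_h = n · N_h S_h / Σ N_i S_i, with n = 426.
  stratum A: N_h·S_h = 1300·0.29 = 377.00
  stratum B: N_h·S_h = 2650·0.99 = 2623.50
  stratum C: N_h·S_h = 1600·1.02 = 1632.00
Σ N_h S_h = 4632.50
n for stratum B = 426·2623.50/4632.50 = 241.254 → 241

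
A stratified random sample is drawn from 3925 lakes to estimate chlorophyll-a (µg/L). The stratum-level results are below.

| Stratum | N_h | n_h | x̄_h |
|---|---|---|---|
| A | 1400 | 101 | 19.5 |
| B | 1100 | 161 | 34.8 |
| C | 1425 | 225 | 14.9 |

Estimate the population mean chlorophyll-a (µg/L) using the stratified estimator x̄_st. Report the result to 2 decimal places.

x̄_st ≈ 22.12

N = Σ N_h = 3925. Stratum weights W_h = N_h/N.
x̄_st = (1400·19.5 + 1100·34.8 + 1425·14.9) / 3925 = 22.1178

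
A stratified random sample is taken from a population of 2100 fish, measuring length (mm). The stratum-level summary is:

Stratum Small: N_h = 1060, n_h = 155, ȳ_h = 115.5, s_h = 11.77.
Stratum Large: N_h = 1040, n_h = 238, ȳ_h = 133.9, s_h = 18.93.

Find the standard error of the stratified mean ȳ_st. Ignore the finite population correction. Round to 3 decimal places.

SE(ȳ_st) ≈ 0.773

V̂(ȳ_st) = Σ W_h² s_h²/n_h, with W_h = N_h/N and N = 2100:
  stratum Small: (1060/2100)²·11.77²/155 = 0.227716
  stratum Large: (1040/2100)²·18.93²/238 = 0.369277
V̂(ȳ_st) = 0.596994
SE(ȳ_st) = √0.596994 = 0.772654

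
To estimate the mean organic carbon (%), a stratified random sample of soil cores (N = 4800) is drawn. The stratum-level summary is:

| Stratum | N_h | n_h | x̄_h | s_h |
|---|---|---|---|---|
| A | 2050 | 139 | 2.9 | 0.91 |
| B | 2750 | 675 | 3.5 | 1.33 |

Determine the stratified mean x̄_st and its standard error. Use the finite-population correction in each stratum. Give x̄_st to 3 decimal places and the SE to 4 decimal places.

x̄_st ≈ 3.244, SE ≈ 0.0408

x̄_st = Σ W_h x̄_h = (2050·2.9 + 2750·3.5)/4800 = 3.24375
V̂(x̄_st) = Σ W_h² (1 − n_h/N_h) s_h²/n_h, with W_h = N_h/N and N = 4800:
  stratum A: (2050/4800)²·(1 − 139/2050)·0.91²/139 = 0.00101298
  stratum B: (2750/4800)²·(1 − 675/2750)·1.33²/675 = 0.000649035
V̂(x̄_st) = 0.00166201
SE(x̄_st) = √0.00166201 = 0.0407678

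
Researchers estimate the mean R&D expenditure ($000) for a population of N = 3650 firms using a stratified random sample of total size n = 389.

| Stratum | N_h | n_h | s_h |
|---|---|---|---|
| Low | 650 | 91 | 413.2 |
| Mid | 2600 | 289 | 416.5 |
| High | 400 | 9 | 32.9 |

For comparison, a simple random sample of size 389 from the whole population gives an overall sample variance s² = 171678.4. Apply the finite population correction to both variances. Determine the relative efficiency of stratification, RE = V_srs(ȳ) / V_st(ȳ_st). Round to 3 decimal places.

RE ≈ 1.220

V̂(ȳ_st) = Σ W_h² (1 − n_h/N_h) s_h²/n_h, with W_h = N_h/N and N = 3650:
  stratum Low: (650/3650)²·(1 − 91/650)·413.2²/91 = 51.1704
  stratum Mid: (2600/3650)²·(1 − 289/2600)·416.5²/289 = 270.72
  stratum High: (400/3650)²·(1 − 9/400)·32.9²/9 = 1.41189
V_st = 323.302
V_srs = (1 − 389/3650)·171678.4/389 = 394.297
Relative efficiency = V_srs / V_st = 394.297/323.302 = 1.2196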